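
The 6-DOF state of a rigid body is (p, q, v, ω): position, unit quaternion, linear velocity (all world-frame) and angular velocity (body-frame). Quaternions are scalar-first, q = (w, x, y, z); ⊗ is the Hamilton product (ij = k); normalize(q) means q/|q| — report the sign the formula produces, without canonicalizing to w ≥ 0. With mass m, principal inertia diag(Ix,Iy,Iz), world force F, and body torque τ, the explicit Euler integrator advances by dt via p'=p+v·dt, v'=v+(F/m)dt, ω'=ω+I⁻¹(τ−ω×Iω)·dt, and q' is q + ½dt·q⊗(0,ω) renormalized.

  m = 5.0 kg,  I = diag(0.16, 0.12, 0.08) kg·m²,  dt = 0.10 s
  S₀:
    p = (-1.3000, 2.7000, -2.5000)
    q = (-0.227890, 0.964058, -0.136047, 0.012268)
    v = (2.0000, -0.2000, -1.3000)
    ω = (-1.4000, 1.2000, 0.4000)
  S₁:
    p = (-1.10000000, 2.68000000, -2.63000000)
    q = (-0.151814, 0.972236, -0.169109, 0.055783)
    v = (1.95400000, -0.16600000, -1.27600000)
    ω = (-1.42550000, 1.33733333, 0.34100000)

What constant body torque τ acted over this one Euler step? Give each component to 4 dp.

rate change Δω = (-0.02550000, 0.13733333, -0.05900000)
gyro term ω₀×Iω₀ = (-0.0192, -0.0448, 0.0672)
applied torque τ = (-0.0600, 0.1200, 0.0200)

τ = (-0.0600, 0.1200, 0.0200)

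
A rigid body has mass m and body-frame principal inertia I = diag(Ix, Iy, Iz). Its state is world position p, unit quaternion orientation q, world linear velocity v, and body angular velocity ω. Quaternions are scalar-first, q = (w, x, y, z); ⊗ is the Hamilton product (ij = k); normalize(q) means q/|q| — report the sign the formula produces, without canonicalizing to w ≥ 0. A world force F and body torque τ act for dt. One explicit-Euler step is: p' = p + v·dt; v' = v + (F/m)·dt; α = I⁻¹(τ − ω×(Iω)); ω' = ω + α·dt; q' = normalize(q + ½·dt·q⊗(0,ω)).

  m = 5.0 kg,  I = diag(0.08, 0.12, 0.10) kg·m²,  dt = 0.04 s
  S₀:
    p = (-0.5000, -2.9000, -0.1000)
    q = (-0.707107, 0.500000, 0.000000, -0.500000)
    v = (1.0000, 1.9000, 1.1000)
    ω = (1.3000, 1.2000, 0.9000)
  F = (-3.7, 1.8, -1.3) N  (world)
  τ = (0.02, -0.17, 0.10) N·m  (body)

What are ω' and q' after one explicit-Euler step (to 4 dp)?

ω' = (1.3208, 1.1511, 0.9150)
q' = (-0.7105, 0.4932, -0.0389, -0.5003)

gyro term ω×Iω = (-0.0216, -0.0234, 0.0624)
(τ − ω×Iω)/I = (0.5200, -1.2217, 0.3760)
ω' = ω + α·dt = (1.3208, 1.1511, 0.9150)
2q̇ = q⊗(0,ω) = (-0.2000000, -0.3192391, -1.9485284, -0.0363963)
updated quaternion q' = (-0.7105, 0.4932, -0.0389, -0.5003)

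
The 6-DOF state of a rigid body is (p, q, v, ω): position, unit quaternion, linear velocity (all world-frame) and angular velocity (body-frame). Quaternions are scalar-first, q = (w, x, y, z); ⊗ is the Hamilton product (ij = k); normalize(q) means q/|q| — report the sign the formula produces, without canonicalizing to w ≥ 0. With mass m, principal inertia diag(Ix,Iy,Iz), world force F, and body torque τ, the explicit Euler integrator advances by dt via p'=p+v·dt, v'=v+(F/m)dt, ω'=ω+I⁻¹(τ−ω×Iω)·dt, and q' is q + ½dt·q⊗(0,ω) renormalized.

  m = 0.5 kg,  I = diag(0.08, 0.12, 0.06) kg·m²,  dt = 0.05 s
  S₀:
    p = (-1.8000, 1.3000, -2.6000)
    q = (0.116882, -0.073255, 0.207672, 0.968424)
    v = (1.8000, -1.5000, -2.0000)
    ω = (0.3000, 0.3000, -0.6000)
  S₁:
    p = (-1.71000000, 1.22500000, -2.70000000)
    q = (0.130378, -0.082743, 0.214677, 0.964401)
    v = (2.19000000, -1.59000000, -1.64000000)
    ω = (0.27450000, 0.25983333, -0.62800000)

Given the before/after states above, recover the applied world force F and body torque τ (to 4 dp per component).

F = (3.9000, -0.9000, 3.6000)
τ = (-0.0300, -0.1000, -0.0300)

rate change Δω = (-0.02550000, -0.04016667, -0.02800000)
gyro term ω₀×Iω₀ = (0.0108, -0.0036, 0.0036)
I·α + gyro = (-0.0300, -0.1000, -0.0300)
Δv = v₁−v₀ = (0.39000000, -0.09000000, 0.36000000)
F = m·Δv/dt = (3.9000, -0.9000, 3.6000)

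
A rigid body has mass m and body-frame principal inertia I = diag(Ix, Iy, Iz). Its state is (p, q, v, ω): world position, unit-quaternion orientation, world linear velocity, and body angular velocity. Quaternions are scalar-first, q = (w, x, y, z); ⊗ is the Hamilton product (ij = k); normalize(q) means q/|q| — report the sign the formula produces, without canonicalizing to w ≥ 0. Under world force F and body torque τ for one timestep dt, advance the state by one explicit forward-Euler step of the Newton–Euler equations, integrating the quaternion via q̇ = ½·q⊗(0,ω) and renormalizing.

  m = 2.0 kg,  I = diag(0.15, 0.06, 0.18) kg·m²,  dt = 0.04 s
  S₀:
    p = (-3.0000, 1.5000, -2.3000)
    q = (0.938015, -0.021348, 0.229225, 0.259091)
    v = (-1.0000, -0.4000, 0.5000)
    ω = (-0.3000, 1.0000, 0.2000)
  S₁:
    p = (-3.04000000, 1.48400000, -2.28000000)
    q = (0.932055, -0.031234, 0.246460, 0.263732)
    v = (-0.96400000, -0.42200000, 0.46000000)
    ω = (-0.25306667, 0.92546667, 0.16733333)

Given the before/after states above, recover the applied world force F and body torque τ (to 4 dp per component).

Δv = v₁−v₀ = (0.03600000, -0.02200000, -0.04000000)
m·(v₁−v₀)/dt = (1.8000, -1.1000, -2.0000)
ω₁ − ω₀ = (0.04693333, -0.07453333, -0.03266667)
τ = I·(Δω/dt) + ω₀×(Iω₀) = (0.2000, -0.1100, -0.1200)

F = (1.8000, -1.1000, -2.0000)
τ = (0.2000, -0.1100, -0.1200)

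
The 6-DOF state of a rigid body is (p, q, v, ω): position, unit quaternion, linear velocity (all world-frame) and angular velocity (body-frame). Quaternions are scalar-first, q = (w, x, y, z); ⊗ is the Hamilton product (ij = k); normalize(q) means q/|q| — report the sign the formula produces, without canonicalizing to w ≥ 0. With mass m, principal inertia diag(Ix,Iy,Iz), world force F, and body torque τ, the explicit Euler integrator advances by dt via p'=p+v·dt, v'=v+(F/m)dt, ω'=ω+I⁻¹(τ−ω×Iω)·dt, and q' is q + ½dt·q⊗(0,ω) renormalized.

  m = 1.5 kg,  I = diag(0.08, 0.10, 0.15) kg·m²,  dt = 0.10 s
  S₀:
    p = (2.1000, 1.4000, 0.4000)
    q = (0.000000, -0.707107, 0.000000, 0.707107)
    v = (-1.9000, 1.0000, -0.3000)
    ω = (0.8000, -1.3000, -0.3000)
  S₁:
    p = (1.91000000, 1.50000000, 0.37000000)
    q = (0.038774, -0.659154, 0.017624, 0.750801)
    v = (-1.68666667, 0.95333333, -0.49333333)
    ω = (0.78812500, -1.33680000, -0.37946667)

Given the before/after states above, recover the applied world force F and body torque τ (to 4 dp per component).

F = (3.2000, -0.7000, -2.9000)
τ = (0.0100, -0.0200, -0.1400)

Δv = v₁−v₀ = (0.21333333, -0.04666667, -0.19333333)
applied force F = (3.2000, -0.7000, -2.9000)
Δω = ω₁−ω₀ = (-0.01187500, -0.03680000, -0.07946667)
precession coupling = (0.0195, 0.0168, -0.0208)
applied torque τ = (0.0100, -0.0200, -0.1400)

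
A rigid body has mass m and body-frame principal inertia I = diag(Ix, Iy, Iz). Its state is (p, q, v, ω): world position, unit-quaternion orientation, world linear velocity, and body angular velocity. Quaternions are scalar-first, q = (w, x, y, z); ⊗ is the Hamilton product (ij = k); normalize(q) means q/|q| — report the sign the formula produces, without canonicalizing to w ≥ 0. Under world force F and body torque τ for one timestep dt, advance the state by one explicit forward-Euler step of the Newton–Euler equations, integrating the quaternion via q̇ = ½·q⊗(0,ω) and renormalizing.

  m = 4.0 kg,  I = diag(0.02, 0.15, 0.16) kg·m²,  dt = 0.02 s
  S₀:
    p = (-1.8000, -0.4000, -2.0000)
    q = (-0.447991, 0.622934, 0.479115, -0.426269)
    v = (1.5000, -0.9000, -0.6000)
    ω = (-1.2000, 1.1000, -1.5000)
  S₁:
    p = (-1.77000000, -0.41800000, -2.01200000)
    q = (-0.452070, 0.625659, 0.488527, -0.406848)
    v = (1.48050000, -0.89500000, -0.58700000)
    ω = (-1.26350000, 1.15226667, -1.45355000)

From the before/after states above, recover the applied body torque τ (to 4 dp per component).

τ = (-0.0800, 0.1400, 0.2000)

ω₁ − ω₀ = (-0.06350000, 0.05226667, 0.04645000)
τ = I·(Δω/dt) + ω₀×(Iω₀) = (-0.0800, 0.1400, 0.2000)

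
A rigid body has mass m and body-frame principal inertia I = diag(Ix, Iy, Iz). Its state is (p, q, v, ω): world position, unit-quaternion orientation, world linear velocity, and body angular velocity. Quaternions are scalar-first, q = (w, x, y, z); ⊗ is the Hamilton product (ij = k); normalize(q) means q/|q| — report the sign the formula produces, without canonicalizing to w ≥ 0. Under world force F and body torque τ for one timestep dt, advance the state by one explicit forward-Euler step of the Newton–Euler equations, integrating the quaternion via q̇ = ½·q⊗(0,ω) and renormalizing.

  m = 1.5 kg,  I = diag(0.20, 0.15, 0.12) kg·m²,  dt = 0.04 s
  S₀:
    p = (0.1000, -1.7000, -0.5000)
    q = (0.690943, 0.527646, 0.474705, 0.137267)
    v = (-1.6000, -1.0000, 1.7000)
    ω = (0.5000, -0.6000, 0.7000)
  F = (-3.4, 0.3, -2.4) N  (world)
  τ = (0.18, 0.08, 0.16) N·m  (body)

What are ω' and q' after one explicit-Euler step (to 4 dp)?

ω×(Iω) gyroscopic = (0.0126, 0.0280, 0.0150)
(τ − ω×Iω)/I = (0.8370, 0.3467, 1.2083)
ω' = ω + α·dt = (0.5335, -0.5861, 0.7483)
Hamilton product q⊗(0,ω) = (-0.0750869, 0.7601252, -0.7152845, -0.0702800)
updated quaternion q' = (0.6893, 0.5427, 0.4603, 0.1358)

ω' = (0.5335, -0.5861, 0.7483)
q' = (0.6893, 0.5427, 0.4603, 0.1358)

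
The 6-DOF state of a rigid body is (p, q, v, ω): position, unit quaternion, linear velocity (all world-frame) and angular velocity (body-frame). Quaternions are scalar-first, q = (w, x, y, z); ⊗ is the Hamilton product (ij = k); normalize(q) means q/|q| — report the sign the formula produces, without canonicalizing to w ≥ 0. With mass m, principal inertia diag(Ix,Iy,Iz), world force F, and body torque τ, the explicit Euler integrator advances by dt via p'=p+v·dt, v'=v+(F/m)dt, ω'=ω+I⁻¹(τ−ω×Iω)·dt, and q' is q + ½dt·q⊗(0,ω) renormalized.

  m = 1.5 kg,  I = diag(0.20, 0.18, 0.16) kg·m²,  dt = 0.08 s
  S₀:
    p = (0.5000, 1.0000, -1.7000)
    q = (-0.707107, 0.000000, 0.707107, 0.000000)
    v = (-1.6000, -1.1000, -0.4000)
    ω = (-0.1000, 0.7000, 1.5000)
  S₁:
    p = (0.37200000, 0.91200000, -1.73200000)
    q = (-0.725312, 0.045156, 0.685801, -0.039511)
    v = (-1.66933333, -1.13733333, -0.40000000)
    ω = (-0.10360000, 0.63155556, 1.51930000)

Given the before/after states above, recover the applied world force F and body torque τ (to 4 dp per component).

F = (-1.3000, -0.7000, 0.0000)
τ = (-0.0300, -0.1600, 0.0400)

velocity change Δv = (-0.06933333, -0.03733333, 0.00000000)
applied force F = (-1.3000, -0.7000, 0.0000)
rate change Δω = (-0.00360000, -0.06844444, 0.01930000)
I·α + gyro = (-0.0300, -0.1600, 0.0400)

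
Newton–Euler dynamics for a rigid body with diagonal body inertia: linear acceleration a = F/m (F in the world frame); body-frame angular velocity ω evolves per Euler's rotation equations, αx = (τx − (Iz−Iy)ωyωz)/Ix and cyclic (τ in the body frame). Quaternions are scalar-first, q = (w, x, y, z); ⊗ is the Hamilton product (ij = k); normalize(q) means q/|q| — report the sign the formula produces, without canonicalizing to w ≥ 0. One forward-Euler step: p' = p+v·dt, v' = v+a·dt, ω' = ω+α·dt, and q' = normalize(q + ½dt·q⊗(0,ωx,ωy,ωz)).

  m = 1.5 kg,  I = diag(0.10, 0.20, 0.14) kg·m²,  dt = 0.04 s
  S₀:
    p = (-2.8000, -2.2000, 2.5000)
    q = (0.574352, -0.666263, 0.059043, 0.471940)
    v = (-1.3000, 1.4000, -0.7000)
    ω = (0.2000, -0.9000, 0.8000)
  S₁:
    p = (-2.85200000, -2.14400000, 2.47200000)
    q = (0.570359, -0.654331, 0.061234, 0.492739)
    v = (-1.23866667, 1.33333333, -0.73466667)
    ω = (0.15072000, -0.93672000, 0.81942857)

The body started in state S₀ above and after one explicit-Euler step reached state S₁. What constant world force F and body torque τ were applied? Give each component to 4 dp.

F = (2.3000, -2.5000, -1.3000)
τ = (-0.0800, -0.1900, 0.0500)

Δv = v₁−v₀ = (0.06133333, -0.06666667, -0.03466667)
F = m·Δv/dt = (2.3000, -2.5000, -1.3000)
ω₁ − ω₀ = (-0.04928000, -0.03672000, 0.01942857)
precession coupling = (0.0432, -0.0064, -0.0180)
τ = I·(Δω/dt) + ω₀×(Iω₀) = (-0.0800, -0.1900, 0.0500)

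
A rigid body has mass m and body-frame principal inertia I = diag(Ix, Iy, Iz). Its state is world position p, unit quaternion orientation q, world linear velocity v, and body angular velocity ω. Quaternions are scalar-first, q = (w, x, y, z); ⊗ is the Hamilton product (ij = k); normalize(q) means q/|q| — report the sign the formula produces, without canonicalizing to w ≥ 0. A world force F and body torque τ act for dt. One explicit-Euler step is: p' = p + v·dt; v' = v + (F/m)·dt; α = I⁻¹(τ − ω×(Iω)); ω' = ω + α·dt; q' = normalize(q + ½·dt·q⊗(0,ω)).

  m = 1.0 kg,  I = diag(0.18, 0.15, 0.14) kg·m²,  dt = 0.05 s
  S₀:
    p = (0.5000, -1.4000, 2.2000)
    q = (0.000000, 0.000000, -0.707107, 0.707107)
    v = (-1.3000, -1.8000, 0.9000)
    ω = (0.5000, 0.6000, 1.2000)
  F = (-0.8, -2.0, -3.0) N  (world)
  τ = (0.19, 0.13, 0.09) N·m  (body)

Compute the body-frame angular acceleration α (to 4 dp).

gyro term ω×Iω = (-0.0072, 0.0240, -0.0090)
α = I⁻¹(τ − ω×Iω) = (1.0956, 0.7067, 0.7071)

α = (1.0956, 0.7067, 0.7071)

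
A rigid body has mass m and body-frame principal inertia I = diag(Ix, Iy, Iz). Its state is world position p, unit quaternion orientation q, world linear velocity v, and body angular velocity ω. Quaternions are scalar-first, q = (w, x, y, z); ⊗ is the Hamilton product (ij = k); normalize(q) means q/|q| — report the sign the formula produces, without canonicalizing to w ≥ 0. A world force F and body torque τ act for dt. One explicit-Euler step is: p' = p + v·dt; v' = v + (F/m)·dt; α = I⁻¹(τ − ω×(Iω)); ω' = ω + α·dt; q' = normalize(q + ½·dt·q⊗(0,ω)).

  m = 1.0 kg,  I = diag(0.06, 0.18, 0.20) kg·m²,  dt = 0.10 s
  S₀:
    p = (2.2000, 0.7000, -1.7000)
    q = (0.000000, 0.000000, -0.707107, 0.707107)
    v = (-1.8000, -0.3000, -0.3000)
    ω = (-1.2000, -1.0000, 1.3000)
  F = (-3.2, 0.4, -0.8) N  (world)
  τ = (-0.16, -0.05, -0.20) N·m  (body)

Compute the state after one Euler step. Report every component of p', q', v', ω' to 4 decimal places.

(τ − ω×Iω)/I = (-2.2333, -1.4911, -1.7200)
ω + α·dt = (-1.4233, -1.1491, 1.1280)
2q̇ = q⊗(0,ω) = (-1.6263461, -0.2121321, -0.8485284, -0.8485284)
q + ½dt·q⊗(0,ω), renormalized = (-0.0809, -0.0106, -0.7457, 0.6613)
p + v·dt = (2.0200, 0.6700, -1.7300)
v + (F/m)dt = (-2.1200, -0.2600, -0.3800)

p' = (2.0200, 0.6700, -1.7300)
q' = (-0.0809, -0.0106, -0.7457, 0.6613)
v' = (-2.1200, -0.2600, -0.3800)
ω' = (-1.4233, -1.1491, 1.1280)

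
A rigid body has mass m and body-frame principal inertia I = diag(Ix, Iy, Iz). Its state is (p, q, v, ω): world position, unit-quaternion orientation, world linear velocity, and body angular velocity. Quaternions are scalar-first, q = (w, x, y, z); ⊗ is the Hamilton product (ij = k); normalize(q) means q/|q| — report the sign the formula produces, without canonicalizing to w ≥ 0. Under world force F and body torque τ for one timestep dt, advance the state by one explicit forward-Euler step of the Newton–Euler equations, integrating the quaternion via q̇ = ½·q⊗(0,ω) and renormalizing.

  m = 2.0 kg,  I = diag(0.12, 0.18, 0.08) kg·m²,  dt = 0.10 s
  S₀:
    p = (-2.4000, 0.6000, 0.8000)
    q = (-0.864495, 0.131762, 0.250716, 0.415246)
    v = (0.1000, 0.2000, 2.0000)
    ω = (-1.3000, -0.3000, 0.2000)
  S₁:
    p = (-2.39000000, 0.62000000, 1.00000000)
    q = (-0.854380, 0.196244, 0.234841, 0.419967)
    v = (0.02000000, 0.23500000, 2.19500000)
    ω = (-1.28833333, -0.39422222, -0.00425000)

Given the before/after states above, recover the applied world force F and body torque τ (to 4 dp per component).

F = (-1.6000, 0.7000, 3.9000)
τ = (0.0200, -0.1800, -0.1400)

velocity change Δv = (-0.08000000, 0.03500000, 0.19500000)
m·(v₁−v₀)/dt = (-1.6000, 0.7000, 3.9000)
rate change Δω = (0.01166667, -0.09422222, -0.20425000)
ω₀×(Iω₀) = (0.0060, -0.0104, 0.0234)
I·α + gyro = (0.0200, -0.1800, -0.1400)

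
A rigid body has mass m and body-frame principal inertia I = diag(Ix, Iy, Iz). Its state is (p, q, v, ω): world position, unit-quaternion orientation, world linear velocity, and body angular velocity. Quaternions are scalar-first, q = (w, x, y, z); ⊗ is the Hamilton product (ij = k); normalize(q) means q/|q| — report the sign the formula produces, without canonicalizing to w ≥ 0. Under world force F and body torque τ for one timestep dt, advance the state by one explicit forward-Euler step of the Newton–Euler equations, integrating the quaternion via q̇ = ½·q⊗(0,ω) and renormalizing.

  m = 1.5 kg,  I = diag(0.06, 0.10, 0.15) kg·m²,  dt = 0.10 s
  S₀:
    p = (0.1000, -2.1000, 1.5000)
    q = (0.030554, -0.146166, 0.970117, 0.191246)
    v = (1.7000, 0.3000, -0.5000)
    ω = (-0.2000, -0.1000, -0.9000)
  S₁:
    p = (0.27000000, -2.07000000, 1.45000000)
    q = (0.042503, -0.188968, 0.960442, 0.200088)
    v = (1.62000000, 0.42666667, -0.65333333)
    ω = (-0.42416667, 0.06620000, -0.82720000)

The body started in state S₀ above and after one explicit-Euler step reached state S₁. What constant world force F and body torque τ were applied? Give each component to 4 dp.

velocity change Δv = (-0.08000000, 0.12666667, -0.15333333)
F = m·Δv/dt = (-1.2000, 1.9000, -2.3000)
Δω = ω₁−ω₀ = (-0.22416667, 0.16620000, 0.07280000)
ω₀×(Iω₀) = (0.0045, -0.0162, 0.0008)
I·α + gyro = (-0.1300, 0.1500, 0.1100)

F = (-1.2000, 1.9000, -2.3000)
τ = (-0.1300, 0.1500, 0.1100)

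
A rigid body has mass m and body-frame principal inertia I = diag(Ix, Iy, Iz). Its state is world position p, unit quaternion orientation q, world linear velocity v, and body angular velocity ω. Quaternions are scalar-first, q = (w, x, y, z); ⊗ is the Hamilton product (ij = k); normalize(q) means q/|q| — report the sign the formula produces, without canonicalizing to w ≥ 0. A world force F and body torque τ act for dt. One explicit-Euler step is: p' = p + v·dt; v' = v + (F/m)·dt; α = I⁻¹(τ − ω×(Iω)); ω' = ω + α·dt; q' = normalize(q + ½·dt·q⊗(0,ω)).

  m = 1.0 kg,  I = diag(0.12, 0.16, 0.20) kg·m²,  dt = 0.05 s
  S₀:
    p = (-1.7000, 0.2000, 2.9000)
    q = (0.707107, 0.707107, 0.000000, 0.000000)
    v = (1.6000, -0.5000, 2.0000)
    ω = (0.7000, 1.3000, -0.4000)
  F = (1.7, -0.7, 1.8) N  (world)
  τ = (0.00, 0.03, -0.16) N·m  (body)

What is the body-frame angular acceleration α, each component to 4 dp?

ω×(Iω) gyroscopic = (-0.0208, 0.0224, 0.0364)
angular accel α = (0.1733, 0.0475, -0.9820)

α = (0.1733, 0.0475, -0.9820)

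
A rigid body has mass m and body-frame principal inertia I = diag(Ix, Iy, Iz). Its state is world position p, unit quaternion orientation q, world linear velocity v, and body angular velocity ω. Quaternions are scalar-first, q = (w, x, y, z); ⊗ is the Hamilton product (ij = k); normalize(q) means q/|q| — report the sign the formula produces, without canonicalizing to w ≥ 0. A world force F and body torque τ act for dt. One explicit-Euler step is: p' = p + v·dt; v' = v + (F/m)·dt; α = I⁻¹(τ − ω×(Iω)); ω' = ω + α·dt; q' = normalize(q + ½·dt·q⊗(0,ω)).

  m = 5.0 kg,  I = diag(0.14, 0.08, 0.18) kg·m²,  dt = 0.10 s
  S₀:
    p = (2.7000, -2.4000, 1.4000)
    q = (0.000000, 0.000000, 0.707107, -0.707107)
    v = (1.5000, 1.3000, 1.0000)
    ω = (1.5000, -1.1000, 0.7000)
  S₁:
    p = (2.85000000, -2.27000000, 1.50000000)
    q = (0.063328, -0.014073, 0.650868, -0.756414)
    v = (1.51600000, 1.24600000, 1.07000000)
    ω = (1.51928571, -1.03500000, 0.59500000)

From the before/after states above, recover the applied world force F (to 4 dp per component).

Δv = v₁−v₀ = (0.01600000, -0.05400000, 0.07000000)
m·(v₁−v₀)/dt = (0.8000, -2.7000, 3.5000)

F = (0.8000, -2.7000, 3.5000)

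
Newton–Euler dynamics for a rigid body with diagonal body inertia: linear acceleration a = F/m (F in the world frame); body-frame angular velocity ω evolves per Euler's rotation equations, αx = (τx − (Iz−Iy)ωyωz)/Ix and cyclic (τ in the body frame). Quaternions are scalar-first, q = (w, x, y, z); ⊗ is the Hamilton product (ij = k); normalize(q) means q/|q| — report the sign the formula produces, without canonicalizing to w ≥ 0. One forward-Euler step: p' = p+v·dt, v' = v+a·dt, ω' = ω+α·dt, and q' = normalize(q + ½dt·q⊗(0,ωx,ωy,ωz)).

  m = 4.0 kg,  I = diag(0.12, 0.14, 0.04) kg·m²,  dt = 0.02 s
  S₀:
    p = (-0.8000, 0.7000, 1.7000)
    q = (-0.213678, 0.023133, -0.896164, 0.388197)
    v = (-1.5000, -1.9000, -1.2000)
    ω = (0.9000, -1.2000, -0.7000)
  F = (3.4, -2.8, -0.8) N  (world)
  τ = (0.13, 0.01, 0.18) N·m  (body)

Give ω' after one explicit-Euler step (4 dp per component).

ω' = (0.9357, -1.1914, -0.5992)

α = I⁻¹(τ − ω×Iω) = (1.7833, 0.4314, 5.0400)
new body rate ω' = (0.9357, -1.1914, -0.5992)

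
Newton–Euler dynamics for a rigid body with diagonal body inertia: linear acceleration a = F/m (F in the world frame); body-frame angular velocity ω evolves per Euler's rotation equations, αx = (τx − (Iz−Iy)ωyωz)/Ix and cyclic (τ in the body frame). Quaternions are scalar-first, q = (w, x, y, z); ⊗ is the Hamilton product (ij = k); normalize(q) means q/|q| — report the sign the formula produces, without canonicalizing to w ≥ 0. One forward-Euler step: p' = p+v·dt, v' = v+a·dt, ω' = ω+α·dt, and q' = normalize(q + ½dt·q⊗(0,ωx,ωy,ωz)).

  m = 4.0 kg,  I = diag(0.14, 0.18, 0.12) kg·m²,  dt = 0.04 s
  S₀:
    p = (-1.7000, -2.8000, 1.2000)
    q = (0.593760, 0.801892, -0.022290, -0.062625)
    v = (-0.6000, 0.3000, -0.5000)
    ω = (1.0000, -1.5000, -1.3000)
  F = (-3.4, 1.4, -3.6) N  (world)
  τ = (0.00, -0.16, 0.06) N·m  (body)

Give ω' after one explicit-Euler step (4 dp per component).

gyro term ω×Iω = (-0.1170, -0.0260, -0.0600)
α = I⁻¹(τ − ω×Iω) = (0.8357, -0.7444, 1.0000)
ω' = ω + α·dt = (1.0334, -1.5298, -1.2600)

ω' = (1.0334, -1.5298, -1.2600)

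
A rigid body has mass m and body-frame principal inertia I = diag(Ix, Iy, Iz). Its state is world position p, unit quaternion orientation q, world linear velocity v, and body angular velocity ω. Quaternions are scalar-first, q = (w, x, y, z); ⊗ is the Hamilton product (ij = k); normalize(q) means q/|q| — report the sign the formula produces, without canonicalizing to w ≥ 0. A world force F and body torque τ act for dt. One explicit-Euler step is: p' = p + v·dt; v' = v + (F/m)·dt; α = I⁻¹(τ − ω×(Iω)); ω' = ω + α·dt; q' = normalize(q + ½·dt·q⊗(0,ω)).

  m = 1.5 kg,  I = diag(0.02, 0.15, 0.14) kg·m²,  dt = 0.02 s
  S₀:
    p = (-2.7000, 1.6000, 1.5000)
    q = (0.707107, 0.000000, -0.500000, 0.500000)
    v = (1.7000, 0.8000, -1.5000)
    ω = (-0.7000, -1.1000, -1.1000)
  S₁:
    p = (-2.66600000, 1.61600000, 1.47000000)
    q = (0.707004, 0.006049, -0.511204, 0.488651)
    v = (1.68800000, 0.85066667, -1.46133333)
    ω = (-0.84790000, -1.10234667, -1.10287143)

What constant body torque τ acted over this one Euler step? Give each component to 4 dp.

Δω = ω₁−ω₀ = (-0.14790000, -0.00234667, -0.00287143)
gyro term ω₀×Iω₀ = (-0.0121, -0.0924, 0.1001)
applied torque τ = (-0.1600, -0.1100, 0.0800)

τ = (-0.1600, -0.1100, 0.0800)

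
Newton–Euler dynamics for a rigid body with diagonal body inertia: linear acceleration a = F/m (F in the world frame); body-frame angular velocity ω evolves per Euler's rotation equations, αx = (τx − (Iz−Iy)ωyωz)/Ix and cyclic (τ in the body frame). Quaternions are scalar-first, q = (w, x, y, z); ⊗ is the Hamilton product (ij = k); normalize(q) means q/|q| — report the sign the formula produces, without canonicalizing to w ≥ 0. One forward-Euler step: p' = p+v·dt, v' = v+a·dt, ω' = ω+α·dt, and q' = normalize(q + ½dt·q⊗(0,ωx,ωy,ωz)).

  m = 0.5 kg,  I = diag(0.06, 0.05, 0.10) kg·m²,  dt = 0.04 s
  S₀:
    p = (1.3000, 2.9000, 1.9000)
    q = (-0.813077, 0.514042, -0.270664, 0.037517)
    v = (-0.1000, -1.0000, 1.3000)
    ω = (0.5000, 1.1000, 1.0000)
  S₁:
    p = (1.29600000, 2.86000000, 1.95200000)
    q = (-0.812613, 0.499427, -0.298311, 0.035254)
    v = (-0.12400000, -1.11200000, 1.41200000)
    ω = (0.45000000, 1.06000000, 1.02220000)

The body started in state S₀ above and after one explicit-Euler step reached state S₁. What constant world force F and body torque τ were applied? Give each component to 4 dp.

velocity change Δv = (-0.02400000, -0.11200000, 0.11200000)
m·(v₁−v₀)/dt = (-0.3000, -1.4000, 1.4000)
ω₁ − ω₀ = (-0.05000000, -0.04000000, 0.02220000)
ω₀×(Iω₀) = (0.0550, -0.0200, -0.0055)
τ = I·(Δω/dt) + ω₀×(Iω₀) = (-0.0200, -0.0700, 0.0500)

F = (-0.3000, -1.4000, 1.4000)
τ = (-0.0200, -0.0700, 0.0500)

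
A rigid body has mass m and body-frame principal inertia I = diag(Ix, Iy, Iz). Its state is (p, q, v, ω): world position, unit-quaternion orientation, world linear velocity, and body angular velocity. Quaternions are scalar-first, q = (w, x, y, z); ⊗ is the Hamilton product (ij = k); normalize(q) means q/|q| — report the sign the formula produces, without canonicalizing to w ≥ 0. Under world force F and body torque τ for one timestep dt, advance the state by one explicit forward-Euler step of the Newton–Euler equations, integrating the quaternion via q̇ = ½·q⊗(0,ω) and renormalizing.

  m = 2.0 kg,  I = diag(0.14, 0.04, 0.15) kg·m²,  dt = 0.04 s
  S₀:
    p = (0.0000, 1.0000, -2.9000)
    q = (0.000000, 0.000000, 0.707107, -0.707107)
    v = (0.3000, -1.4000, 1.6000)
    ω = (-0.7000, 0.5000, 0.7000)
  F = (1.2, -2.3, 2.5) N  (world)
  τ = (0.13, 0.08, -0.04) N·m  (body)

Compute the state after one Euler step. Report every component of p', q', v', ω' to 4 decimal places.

p' = (0.0120, 0.9440, -2.8360)
q' = (0.0028, 0.0170, 0.7168, -0.6970)
v' = (0.3240, -1.4460, 1.6500)
ω' = (-0.6739, 0.5751, 0.6800)

angular accel α = (0.6536, 1.8775, -0.5000)
ω' = ω + α·dt = (-0.6739, 0.5751, 0.6800)
Hamilton product q⊗(0,ω) = (0.1414214, 0.8485284, 0.4949749, 0.4949749)
q + ½dt·q⊗(0,ω), renormalized = (0.0028, 0.0170, 0.7168, -0.6970)
linear accel F/m = (0.6000, -1.1500, 1.2500)
p + v·dt = (0.0120, 0.9440, -2.8360)
v' = v + a·dt = (0.3240, -1.4460, 1.6500)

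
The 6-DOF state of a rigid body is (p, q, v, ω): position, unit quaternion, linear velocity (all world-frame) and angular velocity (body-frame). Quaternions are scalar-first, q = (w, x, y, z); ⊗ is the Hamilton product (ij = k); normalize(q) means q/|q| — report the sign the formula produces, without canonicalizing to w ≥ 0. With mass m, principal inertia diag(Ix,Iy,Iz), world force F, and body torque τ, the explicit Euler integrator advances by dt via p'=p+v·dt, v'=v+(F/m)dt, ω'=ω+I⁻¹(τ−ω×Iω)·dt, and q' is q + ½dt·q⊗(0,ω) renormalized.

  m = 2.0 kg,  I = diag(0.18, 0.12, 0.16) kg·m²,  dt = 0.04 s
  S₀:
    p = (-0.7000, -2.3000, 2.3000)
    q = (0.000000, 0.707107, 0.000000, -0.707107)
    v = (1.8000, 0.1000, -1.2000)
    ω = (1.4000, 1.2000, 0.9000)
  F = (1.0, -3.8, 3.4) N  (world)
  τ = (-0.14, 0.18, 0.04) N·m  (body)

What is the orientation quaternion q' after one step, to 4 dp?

q' = (-0.0071, 0.7235, -0.0325, -0.6896)

Hamilton product q⊗(0,ω) = (-0.3535535, 0.8485284, -1.6263461, 0.8485284)
q + ½dt·q⊗(0,ω), renormalized = (-0.0071, 0.7235, -0.0325, -0.6896)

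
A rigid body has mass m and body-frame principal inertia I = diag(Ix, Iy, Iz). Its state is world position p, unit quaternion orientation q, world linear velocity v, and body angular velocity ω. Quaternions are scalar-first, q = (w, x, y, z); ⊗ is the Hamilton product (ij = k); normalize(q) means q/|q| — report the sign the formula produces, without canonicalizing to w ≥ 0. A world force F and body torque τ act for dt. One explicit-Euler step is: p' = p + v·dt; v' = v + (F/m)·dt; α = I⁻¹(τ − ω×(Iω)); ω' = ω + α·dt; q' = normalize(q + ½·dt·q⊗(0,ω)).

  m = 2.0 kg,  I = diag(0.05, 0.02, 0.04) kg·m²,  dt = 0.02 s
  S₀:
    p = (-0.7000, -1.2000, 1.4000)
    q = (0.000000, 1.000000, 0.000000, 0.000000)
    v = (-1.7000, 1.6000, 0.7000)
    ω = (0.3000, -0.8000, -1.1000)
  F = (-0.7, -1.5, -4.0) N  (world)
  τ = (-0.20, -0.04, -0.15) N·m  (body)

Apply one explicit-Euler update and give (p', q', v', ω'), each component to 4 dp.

p' = (-0.7340, -1.1680, 1.4140)
q' = (-0.0030, 0.9999, 0.0110, -0.0080)
v' = (-1.7070, 1.5850, 0.6600)
ω' = (0.2130, -0.8367, -1.1786)

a = F/m = (-0.3500, -0.7500, -2.0000)
p + v·dt = (-0.7340, -1.1680, 1.4140)
v + (F/m)dt = (-1.7070, 1.5850, 0.6600)
(τ − ω×Iω)/I = (-4.3520, -1.8350, -3.9300)
ω + α·dt = (0.2130, -0.8367, -1.1786)
Hamilton product q⊗(0,ω) = (-0.3000000, 0.0000000, 1.1000000, -0.8000000)
q + ½dt·q⊗(0,ω), renormalized = (-0.0030, 0.9999, 0.0110, -0.0080)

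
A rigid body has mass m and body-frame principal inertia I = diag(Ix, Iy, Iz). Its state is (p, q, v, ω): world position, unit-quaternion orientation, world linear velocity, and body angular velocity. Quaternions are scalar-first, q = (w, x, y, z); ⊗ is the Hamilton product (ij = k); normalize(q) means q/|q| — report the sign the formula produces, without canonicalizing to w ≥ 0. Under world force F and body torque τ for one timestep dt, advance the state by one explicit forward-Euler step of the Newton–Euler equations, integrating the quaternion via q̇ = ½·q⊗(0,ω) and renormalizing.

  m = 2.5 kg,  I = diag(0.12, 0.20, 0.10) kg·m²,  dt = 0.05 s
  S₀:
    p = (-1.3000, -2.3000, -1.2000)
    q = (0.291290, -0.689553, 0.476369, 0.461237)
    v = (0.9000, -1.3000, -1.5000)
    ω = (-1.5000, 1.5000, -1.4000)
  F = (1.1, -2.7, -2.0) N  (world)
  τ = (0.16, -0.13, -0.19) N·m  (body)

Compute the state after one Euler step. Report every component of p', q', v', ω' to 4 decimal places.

p' = (-1.2550, -2.3650, -1.2750)
q' = (0.2632, -0.7330, 0.4450, 0.4422)
v' = (0.9220, -1.3540, -1.5400)
ω' = (-1.5208, 1.4570, -1.4050)

gyro term ω×Iω = (0.2100, 0.0420, -0.1800)
(τ − ω×Iω)/I = (-0.4167, -0.8600, -0.1000)
ω' = ω + α·dt = (-1.5208, 1.4570, -1.4050)
2q̇ = q⊗(0,ω) = (-1.1031512, -1.7957071, -1.2202947, -0.7275820)
q + ½dt·q⊗(0,ω), renormalized = (0.2632, -0.7330, 0.4450, 0.4422)
a = F/m = (0.4400, -1.0800, -0.8000)
new position p' = (-1.2550, -2.3650, -1.2750)
new velocity v' = (0.9220, -1.3540, -1.5400)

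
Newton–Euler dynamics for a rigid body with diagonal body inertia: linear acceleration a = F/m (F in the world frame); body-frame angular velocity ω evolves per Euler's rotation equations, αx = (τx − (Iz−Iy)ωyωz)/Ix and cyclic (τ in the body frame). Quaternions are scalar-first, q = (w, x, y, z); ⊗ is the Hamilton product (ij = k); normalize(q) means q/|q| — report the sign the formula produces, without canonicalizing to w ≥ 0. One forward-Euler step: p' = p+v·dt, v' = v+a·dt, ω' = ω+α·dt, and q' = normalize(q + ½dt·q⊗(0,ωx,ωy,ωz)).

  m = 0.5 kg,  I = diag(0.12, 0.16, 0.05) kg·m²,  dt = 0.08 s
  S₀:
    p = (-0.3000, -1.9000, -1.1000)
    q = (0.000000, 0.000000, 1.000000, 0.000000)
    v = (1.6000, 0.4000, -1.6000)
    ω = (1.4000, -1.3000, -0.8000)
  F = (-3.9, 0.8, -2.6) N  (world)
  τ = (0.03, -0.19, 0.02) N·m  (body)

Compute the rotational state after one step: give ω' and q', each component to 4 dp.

ω×(Iω) gyroscopic = (-0.1144, -0.0784, -0.0728)
(τ − ω×Iω)/I = (1.2033, -0.6975, 1.8560)
ω' = ω + α·dt = (1.4963, -1.3558, -0.6515)
Hamilton product q⊗(0,ω) = (1.3000000, -0.8000000, 0.0000000, -1.4000000)
q + ½dt·q⊗(0,ω), renormalized = (0.0518, -0.0319, 0.9966, -0.0558)

ω' = (1.4963, -1.3558, -0.6515)
q' = (0.0518, -0.0319, 0.9966, -0.0558)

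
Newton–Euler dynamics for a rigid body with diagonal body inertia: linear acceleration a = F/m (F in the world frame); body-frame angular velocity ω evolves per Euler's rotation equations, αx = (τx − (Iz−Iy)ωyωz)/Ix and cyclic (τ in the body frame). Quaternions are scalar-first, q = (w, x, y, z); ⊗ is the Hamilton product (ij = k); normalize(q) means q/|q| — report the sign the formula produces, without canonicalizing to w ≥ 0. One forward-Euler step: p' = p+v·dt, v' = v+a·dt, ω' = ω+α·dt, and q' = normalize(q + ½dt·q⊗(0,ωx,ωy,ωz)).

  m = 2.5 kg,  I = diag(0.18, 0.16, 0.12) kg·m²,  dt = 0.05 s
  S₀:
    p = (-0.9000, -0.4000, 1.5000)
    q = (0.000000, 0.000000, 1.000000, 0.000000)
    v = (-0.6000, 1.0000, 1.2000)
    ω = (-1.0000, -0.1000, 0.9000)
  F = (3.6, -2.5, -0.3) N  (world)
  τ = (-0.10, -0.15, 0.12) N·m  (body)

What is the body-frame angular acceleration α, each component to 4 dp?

α = (-0.5756, -0.6000, 1.0167)

ω×(Iω) gyroscopic = (0.0036, -0.0540, -0.0020)
α = I⁻¹(τ − ω×Iω) = (-0.5756, -0.6000, 1.0167)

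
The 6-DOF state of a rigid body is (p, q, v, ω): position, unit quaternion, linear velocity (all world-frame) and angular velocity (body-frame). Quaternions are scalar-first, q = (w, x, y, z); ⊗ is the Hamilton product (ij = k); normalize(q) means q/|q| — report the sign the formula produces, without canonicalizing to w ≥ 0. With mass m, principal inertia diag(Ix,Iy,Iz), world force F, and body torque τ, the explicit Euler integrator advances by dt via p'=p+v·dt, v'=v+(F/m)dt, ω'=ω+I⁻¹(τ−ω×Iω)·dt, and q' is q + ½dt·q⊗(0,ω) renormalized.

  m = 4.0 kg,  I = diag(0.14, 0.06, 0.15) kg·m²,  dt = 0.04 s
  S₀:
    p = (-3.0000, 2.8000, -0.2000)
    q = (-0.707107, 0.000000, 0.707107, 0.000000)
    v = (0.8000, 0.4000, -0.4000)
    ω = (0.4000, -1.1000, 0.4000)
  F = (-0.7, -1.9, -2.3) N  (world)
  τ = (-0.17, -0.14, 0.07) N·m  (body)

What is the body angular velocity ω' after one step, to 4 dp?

ω' = (0.3627, -1.1923, 0.4093)

ω×(Iω) gyroscopic = (-0.0396, -0.0016, 0.0352)
α = I⁻¹(τ − ω×Iω) = (-0.9314, -2.3067, 0.2320)
new body rate ω' = (0.3627, -1.1923, 0.4093)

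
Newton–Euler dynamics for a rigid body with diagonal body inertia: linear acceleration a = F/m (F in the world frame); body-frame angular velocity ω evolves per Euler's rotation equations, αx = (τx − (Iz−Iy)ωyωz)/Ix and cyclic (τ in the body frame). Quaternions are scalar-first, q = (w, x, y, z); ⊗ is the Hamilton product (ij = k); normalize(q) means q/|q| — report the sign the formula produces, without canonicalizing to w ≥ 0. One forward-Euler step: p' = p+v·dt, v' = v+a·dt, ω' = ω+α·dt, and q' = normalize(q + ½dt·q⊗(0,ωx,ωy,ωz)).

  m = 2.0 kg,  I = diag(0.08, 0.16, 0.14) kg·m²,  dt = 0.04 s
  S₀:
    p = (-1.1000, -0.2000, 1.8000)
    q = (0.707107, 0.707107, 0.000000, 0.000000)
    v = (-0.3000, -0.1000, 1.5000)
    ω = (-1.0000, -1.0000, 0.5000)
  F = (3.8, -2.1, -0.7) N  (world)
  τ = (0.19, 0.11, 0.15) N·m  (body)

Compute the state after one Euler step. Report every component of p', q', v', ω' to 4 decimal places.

p' = (-1.1120, -0.2040, 1.8600)
q' = (0.7209, 0.6927, -0.0212, -0.0071)
v' = (-0.2240, -0.1420, 1.4860)
ω' = (-0.9100, -0.9800, 0.5200)

p + v·dt = (-1.1120, -0.2040, 1.8600)
v' = v + a·dt = (-0.2240, -0.1420, 1.4860)
gyro term ω×Iω = (0.0100, 0.0300, 0.0800)
α = I⁻¹(τ − ω×Iω) = (2.2500, 0.5000, 0.5000)
ω' = ω + α·dt = (-0.9100, -0.9800, 0.5200)
2q̇ = q⊗(0,ω) = (0.7071070, -0.7071070, -1.0606605, -0.3535535)
updated quaternion q' = (0.7209, 0.6927, -0.0212, -0.0071)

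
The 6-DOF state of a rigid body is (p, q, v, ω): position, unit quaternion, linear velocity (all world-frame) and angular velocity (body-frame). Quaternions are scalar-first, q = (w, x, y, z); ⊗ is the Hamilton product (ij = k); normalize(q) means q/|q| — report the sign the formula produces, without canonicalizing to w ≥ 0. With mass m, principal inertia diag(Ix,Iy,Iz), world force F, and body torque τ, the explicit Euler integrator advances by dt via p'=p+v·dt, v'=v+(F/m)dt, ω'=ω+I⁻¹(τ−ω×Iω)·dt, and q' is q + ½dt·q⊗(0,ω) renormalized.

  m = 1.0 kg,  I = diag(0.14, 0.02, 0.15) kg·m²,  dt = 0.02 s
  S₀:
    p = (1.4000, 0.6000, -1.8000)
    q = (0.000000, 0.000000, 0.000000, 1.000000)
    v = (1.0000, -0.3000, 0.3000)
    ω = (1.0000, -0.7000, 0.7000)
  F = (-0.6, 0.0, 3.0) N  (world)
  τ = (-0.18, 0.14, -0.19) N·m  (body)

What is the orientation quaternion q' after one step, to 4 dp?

q⊗(0,ω) = (-0.7000000, 0.7000000, 1.0000000, 0.0000000)
q' = normalize(q + ½dt·q⊗(0,ω)) = (-0.0070, 0.0070, 0.0100, 0.9999)

q' = (-0.0070, 0.0070, 0.0100, 0.9999)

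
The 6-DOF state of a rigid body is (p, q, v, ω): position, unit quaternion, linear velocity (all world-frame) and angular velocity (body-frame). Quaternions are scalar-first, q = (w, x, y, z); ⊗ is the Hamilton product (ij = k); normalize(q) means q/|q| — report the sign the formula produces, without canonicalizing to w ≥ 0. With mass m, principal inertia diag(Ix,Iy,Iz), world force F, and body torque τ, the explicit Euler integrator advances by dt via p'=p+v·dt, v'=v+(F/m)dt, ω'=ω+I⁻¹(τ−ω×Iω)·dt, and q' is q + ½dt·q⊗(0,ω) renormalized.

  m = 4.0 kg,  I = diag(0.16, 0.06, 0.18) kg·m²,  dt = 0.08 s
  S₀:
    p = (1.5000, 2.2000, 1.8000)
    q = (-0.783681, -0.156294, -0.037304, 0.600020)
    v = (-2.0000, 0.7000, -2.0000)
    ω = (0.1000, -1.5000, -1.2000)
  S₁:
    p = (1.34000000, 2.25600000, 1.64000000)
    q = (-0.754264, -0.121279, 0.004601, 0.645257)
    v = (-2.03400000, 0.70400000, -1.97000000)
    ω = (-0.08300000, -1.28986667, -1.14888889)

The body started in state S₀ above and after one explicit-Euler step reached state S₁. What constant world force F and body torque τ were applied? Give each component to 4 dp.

F = (-1.7000, 0.2000, 1.5000)
τ = (-0.1500, 0.1600, 0.1300)

ω₁ − ω₀ = (-0.18300000, 0.21013333, 0.05111111)
ω₀×(Iω₀) = (0.2160, 0.0024, 0.0150)
τ = I·(Δω/dt) + ω₀×(Iω₀) = (-0.1500, 0.1600, 0.1300)
Δv = v₁−v₀ = (-0.03400000, 0.00400000, 0.03000000)
applied force F = (-1.7000, 0.2000, 1.5000)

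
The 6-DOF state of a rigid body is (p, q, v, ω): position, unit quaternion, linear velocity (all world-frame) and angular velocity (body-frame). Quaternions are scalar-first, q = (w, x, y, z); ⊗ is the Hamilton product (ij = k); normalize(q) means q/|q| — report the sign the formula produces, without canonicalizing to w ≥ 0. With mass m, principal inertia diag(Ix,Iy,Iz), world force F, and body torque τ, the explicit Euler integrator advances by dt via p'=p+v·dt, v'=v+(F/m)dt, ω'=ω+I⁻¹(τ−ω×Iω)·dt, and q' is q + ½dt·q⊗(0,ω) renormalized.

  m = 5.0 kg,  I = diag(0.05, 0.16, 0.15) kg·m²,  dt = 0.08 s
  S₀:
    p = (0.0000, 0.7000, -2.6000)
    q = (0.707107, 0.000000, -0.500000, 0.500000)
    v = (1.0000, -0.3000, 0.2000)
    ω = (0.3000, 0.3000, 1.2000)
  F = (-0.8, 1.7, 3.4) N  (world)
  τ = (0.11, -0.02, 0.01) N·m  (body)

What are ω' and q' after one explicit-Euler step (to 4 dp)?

ω' = (0.4818, 0.3080, 1.2001)
q' = (0.6882, -0.0215, -0.4849, 0.5392)

precession coupling ω×(Iω) = (-0.0036, -0.0360, 0.0099)
angular accel α = (2.2720, 0.1000, 0.0007)
ω + α·dt = (0.4818, 0.3080, 1.2001)
q⊗(0,ω) = (-0.4500000, -0.5378679, 0.3621321, 0.9985284)
q' = normalize(q + ½dt·q⊗(0,ω)) = (0.6882, -0.0215, -0.4849, 0.5392)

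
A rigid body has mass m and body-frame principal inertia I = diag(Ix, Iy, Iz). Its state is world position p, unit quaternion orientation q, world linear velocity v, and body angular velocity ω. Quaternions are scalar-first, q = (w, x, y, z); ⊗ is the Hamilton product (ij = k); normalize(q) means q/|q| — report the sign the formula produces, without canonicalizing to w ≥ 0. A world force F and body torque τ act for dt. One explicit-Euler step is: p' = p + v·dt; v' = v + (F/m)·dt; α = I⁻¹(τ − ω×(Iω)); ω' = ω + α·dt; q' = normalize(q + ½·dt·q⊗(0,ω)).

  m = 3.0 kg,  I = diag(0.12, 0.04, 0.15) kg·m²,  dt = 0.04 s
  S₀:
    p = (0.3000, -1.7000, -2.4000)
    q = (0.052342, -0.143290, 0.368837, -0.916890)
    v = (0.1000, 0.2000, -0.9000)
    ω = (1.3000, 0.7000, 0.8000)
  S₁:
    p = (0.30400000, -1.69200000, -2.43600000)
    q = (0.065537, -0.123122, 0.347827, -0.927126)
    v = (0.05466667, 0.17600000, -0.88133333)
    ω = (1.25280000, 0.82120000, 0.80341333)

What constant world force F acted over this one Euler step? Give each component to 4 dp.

velocity change Δv = (-0.04533333, -0.02400000, 0.01866667)
F = m·Δv/dt = (-3.4000, -1.8000, 1.4000)

F = (-3.4000, -1.8000, 1.4000)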